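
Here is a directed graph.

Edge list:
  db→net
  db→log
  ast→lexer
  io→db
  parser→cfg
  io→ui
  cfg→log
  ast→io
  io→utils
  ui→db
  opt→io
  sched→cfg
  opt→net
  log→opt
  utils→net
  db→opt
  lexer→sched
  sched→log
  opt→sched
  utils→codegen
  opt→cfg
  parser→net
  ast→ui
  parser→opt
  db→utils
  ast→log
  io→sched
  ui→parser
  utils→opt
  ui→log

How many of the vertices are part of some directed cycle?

9

A vertex is on a directed cycle iff it belongs to a strongly connected component of size ≥ 2 (or has a self-loop).
The vertices on cycles are {db, io, ui, cfg, log, opt, sched, utils, parser} — 9 in total.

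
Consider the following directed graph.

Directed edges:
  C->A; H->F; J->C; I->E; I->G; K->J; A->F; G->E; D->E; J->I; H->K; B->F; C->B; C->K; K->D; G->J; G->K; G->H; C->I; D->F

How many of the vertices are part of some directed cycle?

A vertex is on a directed cycle iff it belongs to a strongly connected component of size ≥ 2 (or has a self-loop).
The vertices on cycles are {C, G, H, I, J, K} — 6 in total.

6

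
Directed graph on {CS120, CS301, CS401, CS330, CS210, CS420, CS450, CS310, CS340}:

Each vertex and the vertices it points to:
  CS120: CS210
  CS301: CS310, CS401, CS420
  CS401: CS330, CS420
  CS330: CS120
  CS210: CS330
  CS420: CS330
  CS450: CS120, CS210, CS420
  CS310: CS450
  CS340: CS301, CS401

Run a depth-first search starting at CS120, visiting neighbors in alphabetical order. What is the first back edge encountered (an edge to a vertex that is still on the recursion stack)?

CS330→CS120

DFS from CS120 (visiting neighbors in alphabetical order); mark gray on enter, black on exit:
CS120 gray
  CS210 gray
    CS330 gray
      CS330→CS120: CS120 is gray → back edge
First back edge: CS330 → CS120.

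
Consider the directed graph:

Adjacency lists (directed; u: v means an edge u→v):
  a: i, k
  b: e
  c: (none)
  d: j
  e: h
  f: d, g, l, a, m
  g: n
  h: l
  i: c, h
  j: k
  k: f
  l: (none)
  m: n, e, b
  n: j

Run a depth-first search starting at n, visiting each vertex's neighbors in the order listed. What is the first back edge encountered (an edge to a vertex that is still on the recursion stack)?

d→j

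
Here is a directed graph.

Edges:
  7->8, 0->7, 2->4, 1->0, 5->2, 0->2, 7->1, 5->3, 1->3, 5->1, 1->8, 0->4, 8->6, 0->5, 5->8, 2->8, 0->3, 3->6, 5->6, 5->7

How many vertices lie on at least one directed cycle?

A vertex is on a directed cycle iff it belongs to a strongly connected component of size ≥ 2 (or has a self-loop).
The vertices on cycles are {0, 1, 5, 7} — 4 in total.

4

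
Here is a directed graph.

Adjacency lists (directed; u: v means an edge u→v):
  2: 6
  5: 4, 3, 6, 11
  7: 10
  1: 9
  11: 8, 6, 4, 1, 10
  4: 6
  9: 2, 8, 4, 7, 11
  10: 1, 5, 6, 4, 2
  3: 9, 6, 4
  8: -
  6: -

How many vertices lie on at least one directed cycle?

7

A vertex is on a directed cycle iff it belongs to a strongly connected component of size ≥ 2 (or has a self-loop).
The vertices on cycles are {1, 3, 5, 7, 9, 10, 11} — 7 in total.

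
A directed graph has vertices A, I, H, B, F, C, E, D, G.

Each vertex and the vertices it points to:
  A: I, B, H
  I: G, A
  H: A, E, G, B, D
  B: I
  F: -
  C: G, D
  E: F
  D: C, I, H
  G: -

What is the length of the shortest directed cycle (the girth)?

For each vertex v, BFS finds the shortest path from v back to v.
The shortest such closed walk is C → D → C, length 2.

2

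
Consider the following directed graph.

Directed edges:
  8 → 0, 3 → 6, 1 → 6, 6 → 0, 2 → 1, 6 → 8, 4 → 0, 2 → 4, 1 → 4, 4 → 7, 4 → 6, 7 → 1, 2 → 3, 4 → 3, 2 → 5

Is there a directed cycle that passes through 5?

No

5 lies on a cycle iff there is a path from 5 back to itself.
Exploring from 5, it never reaches itself; equivalently, its strongly connected component is a singleton.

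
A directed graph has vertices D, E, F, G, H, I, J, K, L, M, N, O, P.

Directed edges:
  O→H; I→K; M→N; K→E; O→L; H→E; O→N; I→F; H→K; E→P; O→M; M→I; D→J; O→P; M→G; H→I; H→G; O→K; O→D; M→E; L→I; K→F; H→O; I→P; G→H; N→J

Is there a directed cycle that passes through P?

P lies on a cycle iff there is a path from P back to itself.
Exploring from P, it never reaches itself; equivalently, its strongly connected component is a singleton.

No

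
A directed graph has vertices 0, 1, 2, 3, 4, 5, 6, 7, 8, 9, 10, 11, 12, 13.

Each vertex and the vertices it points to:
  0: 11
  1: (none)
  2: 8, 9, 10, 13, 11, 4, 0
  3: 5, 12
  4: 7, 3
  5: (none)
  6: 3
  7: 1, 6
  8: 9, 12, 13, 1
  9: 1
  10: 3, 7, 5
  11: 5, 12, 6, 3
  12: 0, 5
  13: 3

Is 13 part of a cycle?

13 lies on a cycle iff there is a path from 13 back to itself.
Exploring from 13, it never reaches itself; equivalently, its strongly connected component is a singleton.

No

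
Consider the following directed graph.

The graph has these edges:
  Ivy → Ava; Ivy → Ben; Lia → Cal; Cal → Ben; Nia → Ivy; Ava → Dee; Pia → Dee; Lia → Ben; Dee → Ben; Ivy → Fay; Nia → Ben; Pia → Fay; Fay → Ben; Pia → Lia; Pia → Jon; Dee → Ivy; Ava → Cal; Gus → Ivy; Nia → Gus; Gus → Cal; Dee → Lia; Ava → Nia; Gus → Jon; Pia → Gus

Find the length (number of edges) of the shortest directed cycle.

3

For each vertex v, BFS finds the shortest path from v back to v.
The shortest such closed walk is Dee → Ivy → Ava → Dee, length 3.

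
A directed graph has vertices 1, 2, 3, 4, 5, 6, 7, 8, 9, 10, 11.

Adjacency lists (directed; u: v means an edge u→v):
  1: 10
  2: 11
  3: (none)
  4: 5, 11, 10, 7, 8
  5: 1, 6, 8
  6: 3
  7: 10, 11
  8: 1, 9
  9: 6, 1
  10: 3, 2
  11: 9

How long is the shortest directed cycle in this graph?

5

For each vertex v, BFS finds the shortest path from v back to v.
The shortest such closed walk is 9 → 1 → 10 → 2 → 11 → 9, length 5.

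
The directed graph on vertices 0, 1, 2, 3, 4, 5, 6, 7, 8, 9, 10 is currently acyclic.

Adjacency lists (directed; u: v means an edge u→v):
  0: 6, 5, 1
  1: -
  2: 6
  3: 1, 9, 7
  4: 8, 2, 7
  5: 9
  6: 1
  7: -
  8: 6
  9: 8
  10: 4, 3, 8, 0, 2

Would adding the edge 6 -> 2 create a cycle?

Yes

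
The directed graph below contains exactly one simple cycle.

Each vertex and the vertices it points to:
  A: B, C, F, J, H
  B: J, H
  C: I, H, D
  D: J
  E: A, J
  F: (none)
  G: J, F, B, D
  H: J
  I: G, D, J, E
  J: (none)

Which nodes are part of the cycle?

A, C, E, I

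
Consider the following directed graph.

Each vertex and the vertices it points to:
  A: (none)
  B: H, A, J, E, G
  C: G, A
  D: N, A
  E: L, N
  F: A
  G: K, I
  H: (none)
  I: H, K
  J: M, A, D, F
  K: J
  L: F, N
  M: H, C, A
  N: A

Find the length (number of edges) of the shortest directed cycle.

5

For each vertex v, BFS finds the shortest path from v back to v.
The shortest such closed walk is J → M → C → G → K → J, length 5.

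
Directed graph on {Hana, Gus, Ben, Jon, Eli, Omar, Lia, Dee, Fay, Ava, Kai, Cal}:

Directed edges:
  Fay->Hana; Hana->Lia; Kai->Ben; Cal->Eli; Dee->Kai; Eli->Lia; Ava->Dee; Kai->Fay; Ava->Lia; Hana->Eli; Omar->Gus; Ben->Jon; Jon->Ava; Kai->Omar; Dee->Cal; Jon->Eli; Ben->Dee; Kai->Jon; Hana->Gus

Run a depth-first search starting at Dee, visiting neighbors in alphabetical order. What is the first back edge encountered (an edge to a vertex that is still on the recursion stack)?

Ben→Dee

DFS from Dee (visiting neighbors in alphabetical order); mark gray on enter, black on exit:
Dee gray
  Cal gray
    Eli gray
      Lia gray
      Lia black
    Eli black
  Cal black
  Kai gray
    Ben gray
      Ben→Dee: Dee is gray → back edge
First back edge: Ben → Dee.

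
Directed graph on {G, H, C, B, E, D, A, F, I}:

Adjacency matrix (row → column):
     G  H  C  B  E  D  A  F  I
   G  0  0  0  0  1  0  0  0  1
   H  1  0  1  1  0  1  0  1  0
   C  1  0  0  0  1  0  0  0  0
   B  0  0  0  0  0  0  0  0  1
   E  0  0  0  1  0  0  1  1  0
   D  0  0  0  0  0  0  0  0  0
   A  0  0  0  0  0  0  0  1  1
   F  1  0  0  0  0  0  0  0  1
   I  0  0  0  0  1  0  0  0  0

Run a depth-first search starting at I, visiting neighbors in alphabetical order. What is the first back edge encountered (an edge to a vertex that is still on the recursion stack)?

G->E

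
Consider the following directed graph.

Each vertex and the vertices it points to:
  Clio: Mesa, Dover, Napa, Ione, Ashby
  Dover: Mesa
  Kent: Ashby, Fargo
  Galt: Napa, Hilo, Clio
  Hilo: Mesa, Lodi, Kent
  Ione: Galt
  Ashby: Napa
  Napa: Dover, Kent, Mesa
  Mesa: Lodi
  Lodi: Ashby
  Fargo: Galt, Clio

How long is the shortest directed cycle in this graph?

3

For each vertex v, BFS finds the shortest path from v back to v.
The shortest such closed walk is Galt → Clio → Ione → Galt, length 3.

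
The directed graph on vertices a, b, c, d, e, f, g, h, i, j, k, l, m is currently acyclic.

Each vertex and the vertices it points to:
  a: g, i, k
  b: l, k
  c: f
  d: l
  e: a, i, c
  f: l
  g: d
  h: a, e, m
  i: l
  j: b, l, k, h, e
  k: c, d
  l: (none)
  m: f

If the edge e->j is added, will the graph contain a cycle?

Adding e→j creates a cycle iff j can already reach e.
Path from j: j → e.
So j → … → e → j is a cycle.

Yes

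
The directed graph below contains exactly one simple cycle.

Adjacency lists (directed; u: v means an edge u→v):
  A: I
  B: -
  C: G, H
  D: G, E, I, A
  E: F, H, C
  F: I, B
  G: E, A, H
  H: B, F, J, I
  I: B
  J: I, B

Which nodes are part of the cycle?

C, E, G

DFS with gray/black marking from E:
E gray
  F gray
    I gray
      B gray
      B black
    I black
    F→B: B black — skip
  F black
  H gray
    H→B: B black — skip
    H→F: F black — skip
    J gray
      J→I: I black — skip
      J→B: B black — skip
    J black
    H→I: I black — skip
  H black
  C gray
    G gray
      G→E: E is gray → back edge
Back edge closes the cycle E → C → G → E; its vertices are {C, E, G}.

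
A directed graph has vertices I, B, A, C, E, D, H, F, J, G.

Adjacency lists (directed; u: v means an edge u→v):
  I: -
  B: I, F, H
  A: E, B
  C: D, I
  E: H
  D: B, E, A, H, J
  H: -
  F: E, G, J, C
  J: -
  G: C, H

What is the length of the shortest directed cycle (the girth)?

For each vertex v, BFS finds the shortest path from v back to v.
The shortest such closed walk is C → D → B → F → C, length 4.

4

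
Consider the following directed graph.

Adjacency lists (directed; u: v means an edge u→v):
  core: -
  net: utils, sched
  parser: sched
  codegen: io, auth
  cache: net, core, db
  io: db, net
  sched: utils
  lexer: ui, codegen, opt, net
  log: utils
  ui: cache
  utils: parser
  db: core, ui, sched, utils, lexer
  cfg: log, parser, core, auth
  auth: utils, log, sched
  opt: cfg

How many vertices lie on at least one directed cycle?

9

A vertex is on a directed cycle iff it belongs to a strongly connected component of size ≥ 2 (or has a self-loop).
The vertices on cycles are {db, io, ui, cache, lexer, sched, utils, parser, codegen} — 9 in total.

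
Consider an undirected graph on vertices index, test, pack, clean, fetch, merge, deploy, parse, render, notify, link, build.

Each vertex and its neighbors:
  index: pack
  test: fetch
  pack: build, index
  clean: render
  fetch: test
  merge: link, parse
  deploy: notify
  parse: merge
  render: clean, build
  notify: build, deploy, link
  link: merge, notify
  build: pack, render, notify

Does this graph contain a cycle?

DFS, tracking each vertex's parent; an edge to a visited non-parent vertex closes a cycle.
Start from pack:
visit pack (parent –)
  visit build (parent pack)
    build–pack: parent, skip
    visit render (parent build)
      visit clean (parent render)
        clean–render: parent, skip
      render–build: parent, skip
    visit notify (parent build)
      notify–build: parent, skip
      visit deploy (parent notify)
        deploy–notify: parent, skip
      visit link (parent notify)
        visit merge (parent link)
          merge–link: parent, skip
          visit parse (parent merge)
            parse–merge: parent, skip
        link–notify: parent, skip
  visit index (parent pack)
    index–pack: parent, skip
visit test (parent –)
  visit fetch (parent test)
    fetch–test: parent, skip
No non-parent visited neighbor found — the graph is a forest.

No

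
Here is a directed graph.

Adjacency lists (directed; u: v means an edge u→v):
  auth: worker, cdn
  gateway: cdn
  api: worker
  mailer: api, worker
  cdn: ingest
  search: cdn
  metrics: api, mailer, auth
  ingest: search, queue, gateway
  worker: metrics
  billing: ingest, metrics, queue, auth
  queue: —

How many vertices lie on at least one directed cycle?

9

A vertex is on a directed cycle iff it belongs to a strongly connected component of size ≥ 2 (or has a self-loop).
The vertices on cycles are {api, cdn, auth, ingest, mailer, search, worker, gateway, metrics} — 9 in total.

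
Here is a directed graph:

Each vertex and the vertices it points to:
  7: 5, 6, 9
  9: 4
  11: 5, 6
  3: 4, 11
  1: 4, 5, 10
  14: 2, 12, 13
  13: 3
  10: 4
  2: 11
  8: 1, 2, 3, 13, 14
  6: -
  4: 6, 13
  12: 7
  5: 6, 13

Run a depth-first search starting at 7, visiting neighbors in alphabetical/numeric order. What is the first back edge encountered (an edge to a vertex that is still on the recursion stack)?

DFS from 7 (visiting neighbors in alphabetical/numeric order); mark gray on enter, black on exit:
7 gray
  5 gray
    6 gray
    6 black
    13 gray
      3 gray
        4 gray
          4→6: 6 black — skip
          4→13: 13 is gray → back edge
First back edge: 4 → 13.

4->13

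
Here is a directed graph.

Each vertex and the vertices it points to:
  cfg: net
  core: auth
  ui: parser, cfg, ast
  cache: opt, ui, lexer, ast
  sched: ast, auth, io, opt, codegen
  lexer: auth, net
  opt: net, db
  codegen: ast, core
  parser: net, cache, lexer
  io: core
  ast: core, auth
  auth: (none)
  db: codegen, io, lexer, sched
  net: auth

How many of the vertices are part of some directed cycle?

A vertex is on a directed cycle iff it belongs to a strongly connected component of size ≥ 2 (or has a self-loop).
The vertices on cycles are {db, ui, opt, cache, sched, parser} — 6 in total.

6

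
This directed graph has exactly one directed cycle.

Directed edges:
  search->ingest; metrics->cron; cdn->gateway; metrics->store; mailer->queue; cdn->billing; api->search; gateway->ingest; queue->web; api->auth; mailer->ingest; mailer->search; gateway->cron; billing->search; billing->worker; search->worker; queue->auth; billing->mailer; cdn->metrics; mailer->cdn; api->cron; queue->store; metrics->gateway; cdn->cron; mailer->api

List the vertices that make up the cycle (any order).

cdn, mailer, billing

DFS with gray/black marking from mailer:
mailer gray
  ingest gray
  ingest black
  search gray
    worker gray
    worker black
    search→ingest: ingest black — skip
  search black
  queue gray
    auth gray
    auth black
    store gray
    store black
    web gray
    web black
  queue black
  cdn gray
    cron gray
    cron black
    billing gray
      billing→search: search black — skip
      billing→mailer: mailer is gray → back edge
Back edge closes the cycle mailer → cdn → billing → mailer; its vertices are {cdn, mailer, billing}.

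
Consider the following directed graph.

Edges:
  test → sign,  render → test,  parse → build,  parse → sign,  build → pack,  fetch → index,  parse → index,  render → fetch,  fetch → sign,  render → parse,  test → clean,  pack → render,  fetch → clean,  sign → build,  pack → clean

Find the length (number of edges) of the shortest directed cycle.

4

For each vertex v, BFS finds the shortest path from v back to v.
The shortest such closed walk is render → parse → build → pack → render, length 4.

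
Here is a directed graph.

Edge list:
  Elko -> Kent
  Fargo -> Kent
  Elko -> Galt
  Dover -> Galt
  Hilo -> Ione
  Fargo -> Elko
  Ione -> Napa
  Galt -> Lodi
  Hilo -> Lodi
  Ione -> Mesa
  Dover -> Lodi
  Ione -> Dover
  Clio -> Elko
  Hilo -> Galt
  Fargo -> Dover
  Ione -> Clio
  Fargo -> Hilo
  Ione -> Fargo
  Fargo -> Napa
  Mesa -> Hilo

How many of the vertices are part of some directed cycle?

4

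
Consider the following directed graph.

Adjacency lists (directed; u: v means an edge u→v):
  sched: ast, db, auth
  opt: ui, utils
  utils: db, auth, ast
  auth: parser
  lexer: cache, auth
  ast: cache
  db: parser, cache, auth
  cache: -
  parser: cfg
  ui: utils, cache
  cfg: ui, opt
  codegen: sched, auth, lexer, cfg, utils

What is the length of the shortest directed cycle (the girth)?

For each vertex v, BFS finds the shortest path from v back to v.
The shortest such closed walk is cfg → ui → utils → db → parser → cfg, length 5.

5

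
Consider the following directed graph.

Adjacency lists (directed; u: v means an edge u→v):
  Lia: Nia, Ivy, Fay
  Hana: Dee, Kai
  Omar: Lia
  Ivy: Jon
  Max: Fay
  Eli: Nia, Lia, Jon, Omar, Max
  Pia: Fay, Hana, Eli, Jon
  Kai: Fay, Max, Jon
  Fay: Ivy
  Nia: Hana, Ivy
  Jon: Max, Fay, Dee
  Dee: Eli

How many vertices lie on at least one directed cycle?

A vertex is on a directed cycle iff it belongs to a strongly connected component of size ≥ 2 (or has a self-loop).
The vertices on cycles are {Dee, Eli, Fay, Ivy, Jon, Kai, Lia, Max, Nia, Hana, Omar} — 11 in total.

11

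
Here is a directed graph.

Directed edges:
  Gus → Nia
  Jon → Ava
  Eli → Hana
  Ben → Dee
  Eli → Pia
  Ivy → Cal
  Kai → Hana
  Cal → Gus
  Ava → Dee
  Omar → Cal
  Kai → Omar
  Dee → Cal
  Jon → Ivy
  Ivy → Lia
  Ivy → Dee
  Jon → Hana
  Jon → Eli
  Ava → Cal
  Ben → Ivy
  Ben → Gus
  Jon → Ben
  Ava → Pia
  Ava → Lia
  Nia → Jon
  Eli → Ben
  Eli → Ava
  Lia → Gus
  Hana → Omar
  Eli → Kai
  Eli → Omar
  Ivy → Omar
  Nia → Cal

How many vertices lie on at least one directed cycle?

A vertex is on a directed cycle iff it belongs to a strongly connected component of size ≥ 2 (or has a self-loop).
The vertices on cycles are {Ava, Ben, Cal, Dee, Eli, Gus, Ivy, Jon, Kai, Lia, Nia, Hana, Omar} — 13 in total.

13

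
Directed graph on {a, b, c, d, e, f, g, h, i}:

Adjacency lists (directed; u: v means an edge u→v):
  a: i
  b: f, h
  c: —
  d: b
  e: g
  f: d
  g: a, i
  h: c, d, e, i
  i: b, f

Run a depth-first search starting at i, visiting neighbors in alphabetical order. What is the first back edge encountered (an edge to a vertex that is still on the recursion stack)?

d→b

DFS from i (visiting neighbors in alphabetical order); mark gray on enter, black on exit:
i gray
  b gray
    f gray
      d gray
        d→b: b is gray → back edge
First back edge: d → b.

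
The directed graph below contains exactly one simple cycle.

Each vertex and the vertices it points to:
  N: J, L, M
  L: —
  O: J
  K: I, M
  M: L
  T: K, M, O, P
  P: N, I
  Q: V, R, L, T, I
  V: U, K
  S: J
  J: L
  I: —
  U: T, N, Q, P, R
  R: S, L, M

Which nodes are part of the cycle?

Q, U, V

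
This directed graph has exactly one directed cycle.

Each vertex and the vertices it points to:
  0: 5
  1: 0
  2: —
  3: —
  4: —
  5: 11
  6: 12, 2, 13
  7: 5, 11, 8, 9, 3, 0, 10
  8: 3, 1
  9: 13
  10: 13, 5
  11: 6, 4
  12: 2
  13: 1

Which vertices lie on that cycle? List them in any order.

DFS with gray/black marking from 11:
11 gray
  6 gray
    12 gray
      2 gray
      2 black
    12 black
    6→2: 2 black — skip
    13 gray
      1 gray
        0 gray
          5 gray
            5→11: 11 is gray → back edge
Back edge closes the cycle 11 → 6 → 13 → 1 → 0 → 5 → 11; its vertices are {0, 1, 5, 6, 11, 13}.

0, 1, 5, 6, 11, 13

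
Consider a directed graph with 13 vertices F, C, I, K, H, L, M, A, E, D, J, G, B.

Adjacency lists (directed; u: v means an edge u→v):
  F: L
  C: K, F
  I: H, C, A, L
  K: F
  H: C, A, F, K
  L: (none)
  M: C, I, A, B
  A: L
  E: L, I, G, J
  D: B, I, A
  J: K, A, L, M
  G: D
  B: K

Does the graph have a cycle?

DFS with white/gray/black marking, starting from K:
K gray
  F gray
    L gray
    L black
  F black
K black
C gray
  C→K: K black — skip
  C→F: F black — skip
C black
I gray
  H gray
    H→C: C black — skip
    A gray
      A→L: L black — skip
    A black
    H→F: F black — skip
    H→K: K black — skip
  H black
  I→C: C black — skip
  I→A: A black — skip
  I→L: L black — skip
I black
M gray
  M→C: C black — skip
  M→I: I black — skip
  M→A: A black — skip
  B gray
    B→K: K black — skip
  B black
M black
E gray
  E→L: L black — skip
  E→I: I black — skip
  G gray
    D gray
      D→B: B black — skip
      D→I: I black — skip
      D→A: A black — skip
    D black
  G black
  J gray
    J→K: K black — skip
    J→A: A black — skip
    J→L: L black — skip
    J→M: M black — skip
  J black
E black
Every edge goes to a white or black vertex — no back edge, so the graph is acyclic.

No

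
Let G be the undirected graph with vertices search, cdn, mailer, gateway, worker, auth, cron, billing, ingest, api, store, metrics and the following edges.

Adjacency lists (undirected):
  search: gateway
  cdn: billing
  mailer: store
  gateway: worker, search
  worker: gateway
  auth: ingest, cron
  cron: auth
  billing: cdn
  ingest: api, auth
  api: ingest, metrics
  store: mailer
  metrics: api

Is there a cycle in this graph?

DFS, tracking each vertex's parent; an edge to a visited non-parent vertex closes a cycle.
Start from ingest:
visit ingest (parent –)
  visit api (parent ingest)
    api–ingest: parent, skip
    visit metrics (parent api)
      metrics–api: parent, skip
  visit auth (parent ingest)
    auth–ingest: parent, skip
    visit cron (parent auth)
      cron–auth: parent, skip
visit search (parent –)
  visit gateway (parent search)
    visit worker (parent gateway)
      worker–gateway: parent, skip
    gateway–search: parent, skip
visit cdn (parent –)
  visit billing (parent cdn)
    billing–cdn: parent, skip
visit mailer (parent –)
  visit store (parent mailer)
    store–mailer: parent, skip
No non-parent visited neighbor found — the graph is a forest.

No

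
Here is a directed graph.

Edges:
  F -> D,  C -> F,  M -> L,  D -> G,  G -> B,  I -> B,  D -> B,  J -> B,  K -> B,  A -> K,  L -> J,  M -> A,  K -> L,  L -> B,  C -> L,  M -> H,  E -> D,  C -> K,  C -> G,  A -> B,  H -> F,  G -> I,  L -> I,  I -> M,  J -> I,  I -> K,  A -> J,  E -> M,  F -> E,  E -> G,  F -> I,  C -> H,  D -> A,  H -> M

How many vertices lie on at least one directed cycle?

11

A vertex is on a directed cycle iff it belongs to a strongly connected component of size ≥ 2 (or has a self-loop).
The vertices on cycles are {A, D, E, F, G, H, I, J, K, L, M} — 11 in total.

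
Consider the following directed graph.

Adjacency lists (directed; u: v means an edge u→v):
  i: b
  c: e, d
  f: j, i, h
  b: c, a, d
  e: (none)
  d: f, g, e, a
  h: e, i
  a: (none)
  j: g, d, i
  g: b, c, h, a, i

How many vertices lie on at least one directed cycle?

8

A vertex is on a directed cycle iff it belongs to a strongly connected component of size ≥ 2 (or has a self-loop).
The vertices on cycles are {b, c, d, f, g, h, i, j} — 8 in total.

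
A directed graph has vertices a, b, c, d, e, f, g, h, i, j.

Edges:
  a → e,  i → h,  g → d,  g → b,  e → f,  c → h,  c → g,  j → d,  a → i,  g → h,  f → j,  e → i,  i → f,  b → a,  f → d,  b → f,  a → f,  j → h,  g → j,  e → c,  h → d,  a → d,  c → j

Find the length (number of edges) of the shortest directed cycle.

For each vertex v, BFS finds the shortest path from v back to v.
The shortest such closed walk is b → a → e → c → g → b, length 5.

5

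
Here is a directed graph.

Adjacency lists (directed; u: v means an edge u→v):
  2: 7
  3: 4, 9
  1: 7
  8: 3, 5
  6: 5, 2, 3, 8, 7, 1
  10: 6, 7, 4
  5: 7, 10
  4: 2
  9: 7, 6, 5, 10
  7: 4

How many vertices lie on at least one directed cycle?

A vertex is on a directed cycle iff it belongs to a strongly connected component of size ≥ 2 (or has a self-loop).
The vertices on cycles are {2, 3, 4, 5, 6, 7, 8, 9, 10} — 9 in total.

9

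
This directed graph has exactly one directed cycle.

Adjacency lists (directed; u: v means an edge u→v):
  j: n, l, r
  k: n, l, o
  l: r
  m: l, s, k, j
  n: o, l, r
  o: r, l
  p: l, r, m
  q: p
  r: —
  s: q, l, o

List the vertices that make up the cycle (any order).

m, p, q, s

DFS with gray/black marking from m:
m gray
  l gray
    r gray
    r black
  l black
  s gray
    q gray
      p gray
        p→l: l black — skip
        p→r: r black — skip
        p→m: m is gray → back edge
Back edge closes the cycle m → s → q → p → m; its vertices are {m, p, q, s}.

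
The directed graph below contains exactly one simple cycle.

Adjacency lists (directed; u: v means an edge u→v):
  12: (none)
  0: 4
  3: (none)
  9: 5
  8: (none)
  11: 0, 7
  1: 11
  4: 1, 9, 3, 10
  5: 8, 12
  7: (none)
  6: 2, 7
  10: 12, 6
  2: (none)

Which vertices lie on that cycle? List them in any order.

0, 1, 4, 11

DFS with gray/black marking from 4:
4 gray
  1 gray
    11 gray
      0 gray
        0→4: 4 is gray → back edge
Back edge closes the cycle 4 → 1 → 11 → 0 → 4; its vertices are {0, 1, 4, 11}.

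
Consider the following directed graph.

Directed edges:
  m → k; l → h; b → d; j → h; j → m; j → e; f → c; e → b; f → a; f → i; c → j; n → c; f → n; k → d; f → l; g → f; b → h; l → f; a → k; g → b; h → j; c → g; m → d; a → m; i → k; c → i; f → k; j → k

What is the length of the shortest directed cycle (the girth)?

2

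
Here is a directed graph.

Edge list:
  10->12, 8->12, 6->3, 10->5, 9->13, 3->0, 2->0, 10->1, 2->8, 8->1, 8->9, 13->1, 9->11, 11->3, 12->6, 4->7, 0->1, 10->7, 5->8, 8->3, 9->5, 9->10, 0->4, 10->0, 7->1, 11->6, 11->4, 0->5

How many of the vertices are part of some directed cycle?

9

A vertex is on a directed cycle iff it belongs to a strongly connected component of size ≥ 2 (or has a self-loop).
The vertices on cycles are {0, 3, 5, 6, 8, 9, 10, 11, 12} — 9 in total.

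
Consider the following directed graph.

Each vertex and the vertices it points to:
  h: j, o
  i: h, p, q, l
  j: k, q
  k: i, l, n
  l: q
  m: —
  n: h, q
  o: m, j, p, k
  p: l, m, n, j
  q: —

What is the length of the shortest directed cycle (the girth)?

For each vertex v, BFS finds the shortest path from v back to v.
The shortest such closed walk is h → j → k → n → h, length 4.

4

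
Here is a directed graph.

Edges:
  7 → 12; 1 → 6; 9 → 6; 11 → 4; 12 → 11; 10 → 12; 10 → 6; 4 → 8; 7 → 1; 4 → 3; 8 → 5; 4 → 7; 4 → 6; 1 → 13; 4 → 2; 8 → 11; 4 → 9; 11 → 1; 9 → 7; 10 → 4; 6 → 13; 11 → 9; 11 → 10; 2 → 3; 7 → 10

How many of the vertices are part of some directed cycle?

7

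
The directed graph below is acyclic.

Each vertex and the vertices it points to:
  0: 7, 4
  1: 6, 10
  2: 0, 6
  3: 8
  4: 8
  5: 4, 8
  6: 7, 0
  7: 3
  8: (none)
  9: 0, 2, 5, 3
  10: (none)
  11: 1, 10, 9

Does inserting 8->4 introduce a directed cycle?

Yes

Adding 8→4 creates a cycle iff 4 can already reach 8.
Path from 4: 4 → 8.
So 4 → … → 8 → 4 is a cycle.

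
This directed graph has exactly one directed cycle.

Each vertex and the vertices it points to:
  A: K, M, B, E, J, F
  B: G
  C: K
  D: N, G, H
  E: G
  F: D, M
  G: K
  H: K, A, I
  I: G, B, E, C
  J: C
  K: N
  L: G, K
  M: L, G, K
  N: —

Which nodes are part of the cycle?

DFS with gray/black marking from H:
H gray
  K gray
    N gray
    N black
  K black
  A gray
    A→K: K black — skip
    M gray
      L gray
        G gray
          G→K: K black — skip
        G black
        L→K: K black — skip
      L black
      M→G: G black — skip
      M→K: K black — skip
    M black
    B gray
      B→G: G black — skip
    B black
    E gray
      E→G: G black — skip
    E black
    J gray
      C gray
        C→K: K black — skip
      C black
    J black
    F gray
      D gray
        D→N: N black — skip
        D→G: G black — skip
        D→H: H is gray → back edge
Back edge closes the cycle H → A → F → D → H; its vertices are {A, D, F, H}.

A, D, F, H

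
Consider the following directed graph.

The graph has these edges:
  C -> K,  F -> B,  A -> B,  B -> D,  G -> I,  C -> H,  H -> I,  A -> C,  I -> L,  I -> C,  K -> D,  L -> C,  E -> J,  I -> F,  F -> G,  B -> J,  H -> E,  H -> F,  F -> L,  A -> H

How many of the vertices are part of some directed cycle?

A vertex is on a directed cycle iff it belongs to a strongly connected component of size ≥ 2 (or has a self-loop).
The vertices on cycles are {C, F, G, H, I, L} — 6 in total.

6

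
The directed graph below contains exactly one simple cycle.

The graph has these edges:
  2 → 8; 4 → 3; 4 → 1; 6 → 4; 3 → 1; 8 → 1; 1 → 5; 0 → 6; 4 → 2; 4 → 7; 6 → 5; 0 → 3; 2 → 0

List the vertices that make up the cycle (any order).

DFS with gray/black marking from 4:
4 gray
  1 gray
    5 gray
    5 black
  1 black
  3 gray
    3→1: 1 black — skip
  3 black
  7 gray
  7 black
  2 gray
    8 gray
      8→1: 1 black — skip
    8 black
    0 gray
      6 gray
        6→4: 4 is gray → back edge
Back edge closes the cycle 4 → 2 → 0 → 6 → 4; its vertices are {0, 2, 4, 6}.

0, 2, 4, 6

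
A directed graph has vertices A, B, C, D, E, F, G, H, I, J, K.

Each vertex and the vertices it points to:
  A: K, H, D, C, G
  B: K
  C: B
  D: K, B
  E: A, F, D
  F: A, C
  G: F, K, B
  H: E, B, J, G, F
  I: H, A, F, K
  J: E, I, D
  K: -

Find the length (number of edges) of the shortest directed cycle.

3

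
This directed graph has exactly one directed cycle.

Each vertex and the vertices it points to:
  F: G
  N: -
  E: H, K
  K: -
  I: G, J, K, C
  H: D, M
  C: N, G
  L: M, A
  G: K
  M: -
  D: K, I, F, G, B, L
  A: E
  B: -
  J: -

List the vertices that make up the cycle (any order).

A, D, E, H, L

DFS with gray/black marking from H:
H gray
  D gray
    K gray
    K black
    I gray
      G gray
        G→K: K black — skip
      G black
      J gray
      J black
      I→K: K black — skip
      C gray
        N gray
        N black
        C→G: G black — skip
      C black
    I black
    F gray
      F→G: G black — skip
    F black
    D→G: G black — skip
    B gray
    B black
    L gray
      M gray
      M black
      A gray
        E gray
          E→H: H is gray → back edge
Back edge closes the cycle H → D → L → A → E → H; its vertices are {A, D, E, H, L}.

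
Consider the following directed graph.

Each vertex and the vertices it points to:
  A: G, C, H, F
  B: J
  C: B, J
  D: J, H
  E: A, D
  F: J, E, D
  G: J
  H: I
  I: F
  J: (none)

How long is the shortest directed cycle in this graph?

3

For each vertex v, BFS finds the shortest path from v back to v.
The shortest such closed walk is E → A → F → E, length 3.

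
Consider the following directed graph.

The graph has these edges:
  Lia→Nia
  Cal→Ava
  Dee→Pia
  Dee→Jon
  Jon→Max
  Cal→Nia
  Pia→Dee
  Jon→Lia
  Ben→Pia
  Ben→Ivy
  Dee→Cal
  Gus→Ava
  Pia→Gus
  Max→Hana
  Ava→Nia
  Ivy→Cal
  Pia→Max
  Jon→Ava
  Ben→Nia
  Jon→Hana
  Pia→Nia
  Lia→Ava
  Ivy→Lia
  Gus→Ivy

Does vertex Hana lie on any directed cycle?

No

Hana lies on a cycle iff there is a path from Hana back to itself.
Exploring from Hana, it never reaches itself; equivalently, its strongly connected component is a singleton.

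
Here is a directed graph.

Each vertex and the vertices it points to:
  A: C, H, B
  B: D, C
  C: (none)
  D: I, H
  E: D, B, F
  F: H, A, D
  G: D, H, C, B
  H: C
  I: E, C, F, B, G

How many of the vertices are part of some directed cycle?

7

A vertex is on a directed cycle iff it belongs to a strongly connected component of size ≥ 2 (or has a self-loop).
The vertices on cycles are {A, B, D, E, F, G, I} — 7 in total.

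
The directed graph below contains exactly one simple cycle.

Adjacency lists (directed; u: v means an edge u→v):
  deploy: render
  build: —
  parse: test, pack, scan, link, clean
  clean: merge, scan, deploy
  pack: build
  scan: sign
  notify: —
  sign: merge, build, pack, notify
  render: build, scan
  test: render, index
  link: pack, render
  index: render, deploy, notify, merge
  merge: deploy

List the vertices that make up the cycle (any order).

DFS with gray/black marking from render:
render gray
  build gray
  build black
  scan gray
    sign gray
      merge gray
        deploy gray
          deploy→render: render is gray → back edge
Back edge closes the cycle render → scan → sign → merge → deploy → render; its vertices are {scan, sign, merge, deploy, render}.

scan, sign, merge, deploy, render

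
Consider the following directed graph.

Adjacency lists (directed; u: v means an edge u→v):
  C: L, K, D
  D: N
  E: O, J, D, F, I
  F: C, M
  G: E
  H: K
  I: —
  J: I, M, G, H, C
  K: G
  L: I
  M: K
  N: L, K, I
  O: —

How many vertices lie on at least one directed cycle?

10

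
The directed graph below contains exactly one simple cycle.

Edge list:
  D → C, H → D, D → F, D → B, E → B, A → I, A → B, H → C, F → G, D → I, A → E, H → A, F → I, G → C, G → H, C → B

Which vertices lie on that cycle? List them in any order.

DFS with gray/black marking from G:
G gray
  H gray
    C gray
      B gray
      B black
    C black
    A gray
      E gray
        E→B: B black — skip
      E black
      I gray
      I black
      A→B: B black — skip
    A black
    D gray
      F gray
        F→G: G is gray → back edge
Back edge closes the cycle G → H → D → F → G; its vertices are {D, F, G, H}.

D, F, G, H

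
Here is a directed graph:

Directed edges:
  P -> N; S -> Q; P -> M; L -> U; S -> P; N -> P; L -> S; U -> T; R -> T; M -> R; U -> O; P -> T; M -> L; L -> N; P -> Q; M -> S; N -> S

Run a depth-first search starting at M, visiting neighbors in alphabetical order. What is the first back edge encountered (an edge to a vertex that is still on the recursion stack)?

DFS from M (visiting neighbors in alphabetical order); mark gray on enter, black on exit:
M gray
  L gray
    N gray
      P gray
        P→M: M is gray → back edge
First back edge: P → M.

P→M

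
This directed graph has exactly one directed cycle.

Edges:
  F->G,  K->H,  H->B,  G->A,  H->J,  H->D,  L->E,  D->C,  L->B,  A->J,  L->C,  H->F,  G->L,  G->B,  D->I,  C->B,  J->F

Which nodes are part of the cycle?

A, F, G, J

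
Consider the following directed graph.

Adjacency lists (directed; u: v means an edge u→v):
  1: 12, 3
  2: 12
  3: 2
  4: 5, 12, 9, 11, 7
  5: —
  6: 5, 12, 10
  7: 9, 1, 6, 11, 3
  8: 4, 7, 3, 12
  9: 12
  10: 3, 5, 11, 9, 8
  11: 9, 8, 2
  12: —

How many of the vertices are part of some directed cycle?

6

A vertex is on a directed cycle iff it belongs to a strongly connected component of size ≥ 2 (or has a self-loop).
The vertices on cycles are {4, 6, 7, 8, 10, 11} — 6 in total.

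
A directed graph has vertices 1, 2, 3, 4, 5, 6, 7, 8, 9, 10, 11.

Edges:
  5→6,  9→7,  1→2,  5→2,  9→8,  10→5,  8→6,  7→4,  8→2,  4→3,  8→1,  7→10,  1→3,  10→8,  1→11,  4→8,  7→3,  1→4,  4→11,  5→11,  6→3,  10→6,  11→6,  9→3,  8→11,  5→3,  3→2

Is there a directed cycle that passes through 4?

Yes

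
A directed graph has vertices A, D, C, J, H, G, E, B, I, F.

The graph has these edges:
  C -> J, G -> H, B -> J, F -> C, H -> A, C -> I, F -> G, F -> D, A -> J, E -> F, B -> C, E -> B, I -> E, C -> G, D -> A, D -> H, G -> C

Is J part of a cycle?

No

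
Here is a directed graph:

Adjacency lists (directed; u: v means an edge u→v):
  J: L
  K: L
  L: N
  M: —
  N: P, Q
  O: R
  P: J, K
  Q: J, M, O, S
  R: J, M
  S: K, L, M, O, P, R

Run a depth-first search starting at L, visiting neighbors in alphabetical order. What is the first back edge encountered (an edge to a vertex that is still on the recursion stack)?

DFS from L (visiting neighbors in alphabetical order); mark gray on enter, black on exit:
L gray
  N gray
    P gray
      J gray
        J→L: L is gray → back edge
First back edge: J → L.

J→L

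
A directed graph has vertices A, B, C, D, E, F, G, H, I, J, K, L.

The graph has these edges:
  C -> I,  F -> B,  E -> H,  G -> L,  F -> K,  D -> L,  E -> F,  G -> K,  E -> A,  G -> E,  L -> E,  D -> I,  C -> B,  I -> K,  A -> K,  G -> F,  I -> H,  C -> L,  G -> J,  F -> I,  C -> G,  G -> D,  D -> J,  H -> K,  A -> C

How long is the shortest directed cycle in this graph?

For each vertex v, BFS finds the shortest path from v back to v.
The shortest such closed walk is G → E → A → C → G, length 4.

4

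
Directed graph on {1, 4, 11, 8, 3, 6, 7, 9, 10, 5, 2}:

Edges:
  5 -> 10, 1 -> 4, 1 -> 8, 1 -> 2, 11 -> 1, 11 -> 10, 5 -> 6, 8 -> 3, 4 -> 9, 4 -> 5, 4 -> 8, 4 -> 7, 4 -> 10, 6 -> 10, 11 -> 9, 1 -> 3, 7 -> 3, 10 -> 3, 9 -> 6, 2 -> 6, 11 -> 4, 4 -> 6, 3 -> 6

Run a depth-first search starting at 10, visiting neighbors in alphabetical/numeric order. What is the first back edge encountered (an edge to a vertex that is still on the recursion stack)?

6→10

DFS from 10 (visiting neighbors in alphabetical/numeric order); mark gray on enter, black on exit:
10 gray
  3 gray
    6 gray
      6→10: 10 is gray → back edge
First back edge: 6 → 10.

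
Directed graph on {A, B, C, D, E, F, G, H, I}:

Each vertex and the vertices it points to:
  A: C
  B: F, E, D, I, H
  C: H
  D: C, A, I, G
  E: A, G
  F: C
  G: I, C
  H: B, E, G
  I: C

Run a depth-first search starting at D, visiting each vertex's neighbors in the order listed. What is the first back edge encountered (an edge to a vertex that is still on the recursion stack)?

F→C

DFS from D (visiting each vertex's neighbors in the order listed); mark gray on enter, black on exit:
D gray
  C gray
    H gray
      B gray
        F gray
          F→C: C is gray → back edge
First back edge: F → C.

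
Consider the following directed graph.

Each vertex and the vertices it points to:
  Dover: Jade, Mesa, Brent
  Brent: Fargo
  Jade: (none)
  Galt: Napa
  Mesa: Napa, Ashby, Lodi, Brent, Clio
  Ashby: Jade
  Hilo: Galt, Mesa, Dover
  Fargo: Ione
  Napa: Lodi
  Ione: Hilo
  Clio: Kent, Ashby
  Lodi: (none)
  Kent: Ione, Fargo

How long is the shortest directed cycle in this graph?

5

For each vertex v, BFS finds the shortest path from v back to v.
The shortest such closed walk is Hilo → Dover → Brent → Fargo → Ione → Hilo, length 5.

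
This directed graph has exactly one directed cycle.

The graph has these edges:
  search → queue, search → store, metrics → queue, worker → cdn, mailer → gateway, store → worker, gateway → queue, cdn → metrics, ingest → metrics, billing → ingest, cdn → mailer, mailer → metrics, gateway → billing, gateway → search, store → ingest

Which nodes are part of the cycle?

cdn, store, mailer, search, worker, gateway

DFS with gray/black marking from gateway:
gateway gray
  queue gray
  queue black
  search gray
    search→queue: queue black — skip
    store gray
      ingest gray
        metrics gray
          metrics→queue: queue black — skip
        metrics black
      ingest black
      worker gray
        cdn gray
          cdn→metrics: metrics black — skip
          mailer gray
            mailer→gateway: gateway is gray → back edge
Back edge closes the cycle gateway → search → store → worker → cdn → mailer → gateway; its vertices are {cdn, store, mailer, search, worker, gateway}.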